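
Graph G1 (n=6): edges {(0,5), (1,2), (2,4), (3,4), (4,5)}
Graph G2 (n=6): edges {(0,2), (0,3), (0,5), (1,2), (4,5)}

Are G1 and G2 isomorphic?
Yes, isomorphic

The graphs are isomorphic.
One valid mapping φ: V(G1) → V(G2): 0→1, 1→4, 2→5, 3→3, 4→0, 5→2

Verify φ preserves adjacency — for each edge of G1, its image is an edge of G2:
  (0,5) → (φ(0),φ(5)) = (1,2) ∈ E(G2) ✓
  (1,2) → (φ(1),φ(2)) = (4,5) ∈ E(G2) ✓
  (2,4) → (φ(2),φ(4)) = (0,5) ∈ E(G2) ✓
  (3,4) → (φ(3),φ(4)) = (0,3) ∈ E(G2) ✓
  (4,5) → (φ(4),φ(5)) = (0,2) ∈ E(G2) ✓
All 5 edges of G1 map to edges of G2, and |E(G1)| = |E(G2)| = 5, so φ is a bijection on edges as well as vertices. Hence G1 ≅ G2.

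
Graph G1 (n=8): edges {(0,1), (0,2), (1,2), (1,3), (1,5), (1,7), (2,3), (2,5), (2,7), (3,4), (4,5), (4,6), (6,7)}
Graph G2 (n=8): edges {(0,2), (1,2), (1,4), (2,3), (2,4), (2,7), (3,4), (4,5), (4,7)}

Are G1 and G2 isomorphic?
No, not isomorphic

The graphs are NOT isomorphic.

Counting triangles (3-cliques): G1 has 4, G2 has 3.
Triangle count is an isomorphism invariant, so differing triangle counts rule out isomorphism.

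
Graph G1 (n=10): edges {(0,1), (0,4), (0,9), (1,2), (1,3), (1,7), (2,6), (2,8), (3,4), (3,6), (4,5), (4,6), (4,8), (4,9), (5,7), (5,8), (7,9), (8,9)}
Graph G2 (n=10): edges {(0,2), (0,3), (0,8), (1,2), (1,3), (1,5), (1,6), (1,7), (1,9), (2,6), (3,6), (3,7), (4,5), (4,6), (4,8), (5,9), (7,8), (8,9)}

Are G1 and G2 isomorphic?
Yes, isomorphic

The graphs are isomorphic.
One valid mapping φ: V(G1) → V(G2): 0→7, 1→8, 2→4, 3→9, 4→1, 5→2, 6→5, 7→0, 8→6, 9→3

Verify φ preserves adjacency — for each edge of G1, its image is an edge of G2:
  (0,1) → (φ(0),φ(1)) = (7,8) ∈ E(G2) ✓
  (0,4) → (φ(0),φ(4)) = (1,7) ∈ E(G2) ✓
  (0,9) → (φ(0),φ(9)) = (3,7) ∈ E(G2) ✓
  (1,2) → (φ(1),φ(2)) = (4,8) ∈ E(G2) ✓
  (1,3) → (φ(1),φ(3)) = (8,9) ∈ E(G2) ✓
  (1,7) → (φ(1),φ(7)) = (0,8) ∈ E(G2) ✓
  (2,6) → (φ(2),φ(6)) = (4,5) ∈ E(G2) ✓
  (2,8) → (φ(2),φ(8)) = (4,6) ∈ E(G2) ✓
  (3,4) → (φ(3),φ(4)) = (1,9) ∈ E(G2) ✓
  (3,6) → (φ(3),φ(6)) = (5,9) ∈ E(G2) ✓
  (4,5) → (φ(4),φ(5)) = (1,2) ∈ E(G2) ✓
  (4,6) → (φ(4),φ(6)) = (1,5) ∈ E(G2) ✓
  (4,8) → (φ(4),φ(8)) = (1,6) ∈ E(G2) ✓
  (4,9) → (φ(4),φ(9)) = (1,3) ∈ E(G2) ✓
  (5,7) → (φ(5),φ(7)) = (0,2) ∈ E(G2) ✓
  (5,8) → (φ(5),φ(8)) = (2,6) ∈ E(G2) ✓
  (7,9) → (φ(7),φ(9)) = (0,3) ∈ E(G2) ✓
  (8,9) → (φ(8),φ(9)) = (3,6) ∈ E(G2) ✓
All 18 edges of G1 map to edges of G2, and |E(G1)| = |E(G2)| = 18, so φ is a bijection on edges as well as vertices. Hence G1 ≅ G2.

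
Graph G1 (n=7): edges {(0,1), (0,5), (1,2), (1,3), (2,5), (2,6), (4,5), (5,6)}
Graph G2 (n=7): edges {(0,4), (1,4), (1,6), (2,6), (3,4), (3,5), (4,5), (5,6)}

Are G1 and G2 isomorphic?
Yes, isomorphic

The graphs are isomorphic.
One valid mapping φ: V(G1) → V(G2): 0→1, 1→6, 2→5, 3→2, 4→0, 5→4, 6→3

Verify φ preserves adjacency — for each edge of G1, its image is an edge of G2:
  (0,1) → (φ(0),φ(1)) = (1,6) ∈ E(G2) ✓
  (0,5) → (φ(0),φ(5)) = (1,4) ∈ E(G2) ✓
  (1,2) → (φ(1),φ(2)) = (5,6) ∈ E(G2) ✓
  (1,3) → (φ(1),φ(3)) = (2,6) ∈ E(G2) ✓
  (2,5) → (φ(2),φ(5)) = (4,5) ∈ E(G2) ✓
  (2,6) → (φ(2),φ(6)) = (3,5) ∈ E(G2) ✓
  (4,5) → (φ(4),φ(5)) = (0,4) ∈ E(G2) ✓
  (5,6) → (φ(5),φ(6)) = (3,4) ∈ E(G2) ✓
All 8 edges of G1 map to edges of G2, and |E(G1)| = |E(G2)| = 8, so φ is a bijection on edges as well as vertices. Hence G1 ≅ G2.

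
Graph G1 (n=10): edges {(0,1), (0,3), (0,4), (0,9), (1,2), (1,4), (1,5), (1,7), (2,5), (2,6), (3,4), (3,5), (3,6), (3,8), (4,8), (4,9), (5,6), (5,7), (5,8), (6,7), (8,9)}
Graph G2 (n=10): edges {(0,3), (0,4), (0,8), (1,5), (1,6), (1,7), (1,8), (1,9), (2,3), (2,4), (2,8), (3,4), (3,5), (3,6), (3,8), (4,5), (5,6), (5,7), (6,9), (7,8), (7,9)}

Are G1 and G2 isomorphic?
Yes, isomorphic

The graphs are isomorphic.
One valid mapping φ: V(G1) → V(G2): 0→7, 1→8, 2→2, 3→5, 4→1, 5→3, 6→4, 7→0, 8→6, 9→9

Verify φ preserves adjacency — for each edge of G1, its image is an edge of G2:
  (0,1) → (φ(0),φ(1)) = (7,8) ∈ E(G2) ✓
  (0,3) → (φ(0),φ(3)) = (5,7) ∈ E(G2) ✓
  (0,4) → (φ(0),φ(4)) = (1,7) ∈ E(G2) ✓
  (0,9) → (φ(0),φ(9)) = (7,9) ∈ E(G2) ✓
  (1,2) → (φ(1),φ(2)) = (2,8) ∈ E(G2) ✓
  (1,4) → (φ(1),φ(4)) = (1,8) ∈ E(G2) ✓
  (1,5) → (φ(1),φ(5)) = (3,8) ∈ E(G2) ✓
  (1,7) → (φ(1),φ(7)) = (0,8) ∈ E(G2) ✓
  (2,5) → (φ(2),φ(5)) = (2,3) ∈ E(G2) ✓
  (2,6) → (φ(2),φ(6)) = (2,4) ∈ E(G2) ✓
  (3,4) → (φ(3),φ(4)) = (1,5) ∈ E(G2) ✓
  (3,5) → (φ(3),φ(5)) = (3,5) ∈ E(G2) ✓
  (3,6) → (φ(3),φ(6)) = (4,5) ∈ E(G2) ✓
  (3,8) → (φ(3),φ(8)) = (5,6) ∈ E(G2) ✓
  (4,8) → (φ(4),φ(8)) = (1,6) ∈ E(G2) ✓
  (4,9) → (φ(4),φ(9)) = (1,9) ∈ E(G2) ✓
  (5,6) → (φ(5),φ(6)) = (3,4) ∈ E(G2) ✓
  (5,7) → (φ(5),φ(7)) = (0,3) ∈ E(G2) ✓
  (5,8) → (φ(5),φ(8)) = (3,6) ∈ E(G2) ✓
  (6,7) → (φ(6),φ(7)) = (0,4) ∈ E(G2) ✓
  (8,9) → (φ(8),φ(9)) = (6,9) ∈ E(G2) ✓
All 21 edges of G1 map to edges of G2, and |E(G1)| = |E(G2)| = 21, so φ is a bijection on edges as well as vertices. Hence G1 ≅ G2.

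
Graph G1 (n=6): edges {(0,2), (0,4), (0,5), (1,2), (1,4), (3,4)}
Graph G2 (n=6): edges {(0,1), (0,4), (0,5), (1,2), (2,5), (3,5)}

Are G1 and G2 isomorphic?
Yes, isomorphic

The graphs are isomorphic.
One valid mapping φ: V(G1) → V(G2): 0→5, 1→1, 2→2, 3→4, 4→0, 5→3

Verify φ preserves adjacency — for each edge of G1, its image is an edge of G2:
  (0,2) → (φ(0),φ(2)) = (2,5) ∈ E(G2) ✓
  (0,4) → (φ(0),φ(4)) = (0,5) ∈ E(G2) ✓
  (0,5) → (φ(0),φ(5)) = (3,5) ∈ E(G2) ✓
  (1,2) → (φ(1),φ(2)) = (1,2) ∈ E(G2) ✓
  (1,4) → (φ(1),φ(4)) = (0,1) ∈ E(G2) ✓
  (3,4) → (φ(3),φ(4)) = (0,4) ∈ E(G2) ✓
All 6 edges of G1 map to edges of G2, and |E(G1)| = |E(G2)| = 6, so φ is a bijection on edges as well as vertices. Hence G1 ≅ G2.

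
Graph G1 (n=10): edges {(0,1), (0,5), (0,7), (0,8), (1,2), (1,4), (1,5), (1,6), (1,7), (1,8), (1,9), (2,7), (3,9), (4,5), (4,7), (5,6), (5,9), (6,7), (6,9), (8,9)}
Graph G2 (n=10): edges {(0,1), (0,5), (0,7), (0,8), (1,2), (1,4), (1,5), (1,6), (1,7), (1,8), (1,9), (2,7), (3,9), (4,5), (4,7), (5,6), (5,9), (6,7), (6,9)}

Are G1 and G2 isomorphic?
No, not isomorphic

The graphs are NOT isomorphic.

Counting edges: G1 has 20 edge(s); G2 has 19 edge(s).
Edge count is an isomorphism invariant (a bijection on vertices induces a bijection on edges), so differing edge counts rule out isomorphism.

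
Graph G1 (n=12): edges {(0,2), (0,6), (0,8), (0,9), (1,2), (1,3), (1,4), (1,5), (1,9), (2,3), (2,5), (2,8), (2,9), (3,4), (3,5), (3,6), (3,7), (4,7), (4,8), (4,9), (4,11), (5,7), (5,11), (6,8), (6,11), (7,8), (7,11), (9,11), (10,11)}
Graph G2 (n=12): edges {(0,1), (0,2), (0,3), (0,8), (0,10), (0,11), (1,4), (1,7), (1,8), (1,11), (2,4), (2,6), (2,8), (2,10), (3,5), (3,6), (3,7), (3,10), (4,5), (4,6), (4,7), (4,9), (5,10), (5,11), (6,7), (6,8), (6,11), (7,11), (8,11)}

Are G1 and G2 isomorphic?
Yes, isomorphic

The graphs are isomorphic.
One valid mapping φ: V(G1) → V(G2): 0→10, 1→8, 2→0, 3→11, 4→6, 5→1, 6→5, 7→7, 8→3, 9→2, 10→9, 11→4

Verify φ preserves adjacency — for each edge of G1, its image is an edge of G2:
  (0,2) → (φ(0),φ(2)) = (0,10) ∈ E(G2) ✓
  (0,6) → (φ(0),φ(6)) = (5,10) ∈ E(G2) ✓
  (0,8) → (φ(0),φ(8)) = (3,10) ∈ E(G2) ✓
  (0,9) → (φ(0),φ(9)) = (2,10) ∈ E(G2) ✓
  (1,2) → (φ(1),φ(2)) = (0,8) ∈ E(G2) ✓
  (1,3) → (φ(1),φ(3)) = (8,11) ∈ E(G2) ✓
  (1,4) → (φ(1),φ(4)) = (6,8) ∈ E(G2) ✓
  (1,5) → (φ(1),φ(5)) = (1,8) ∈ E(G2) ✓
  (1,9) → (φ(1),φ(9)) = (2,8) ∈ E(G2) ✓
  (2,3) → (φ(2),φ(3)) = (0,11) ∈ E(G2) ✓
  (2,5) → (φ(2),φ(5)) = (0,1) ∈ E(G2) ✓
  (2,8) → (φ(2),φ(8)) = (0,3) ∈ E(G2) ✓
  (2,9) → (φ(2),φ(9)) = (0,2) ∈ E(G2) ✓
  (3,4) → (φ(3),φ(4)) = (6,11) ∈ E(G2) ✓
  (3,5) → (φ(3),φ(5)) = (1,11) ∈ E(G2) ✓
  (3,6) → (φ(3),φ(6)) = (5,11) ∈ E(G2) ✓
  (3,7) → (φ(3),φ(7)) = (7,11) ∈ E(G2) ✓
  (4,7) → (φ(4),φ(7)) = (6,7) ∈ E(G2) ✓
  (4,8) → (φ(4),φ(8)) = (3,6) ∈ E(G2) ✓
  (4,9) → (φ(4),φ(9)) = (2,6) ∈ E(G2) ✓
  (4,11) → (φ(4),φ(11)) = (4,6) ∈ E(G2) ✓
  (5,7) → (φ(5),φ(7)) = (1,7) ∈ E(G2) ✓
  (5,11) → (φ(5),φ(11)) = (1,4) ∈ E(G2) ✓
  (6,8) → (φ(6),φ(8)) = (3,5) ∈ E(G2) ✓
  (6,11) → (φ(6),φ(11)) = (4,5) ∈ E(G2) ✓
  (7,8) → (φ(7),φ(8)) = (3,7) ∈ E(G2) ✓
  (7,11) → (φ(7),φ(11)) = (4,7) ∈ E(G2) ✓
  (9,11) → (φ(9),φ(11)) = (2,4) ∈ E(G2) ✓
  (10,11) → (φ(10),φ(11)) = (4,9) ∈ E(G2) ✓
All 29 edges of G1 map to edges of G2, and |E(G1)| = |E(G2)| = 29, so φ is a bijection on edges as well as vertices. Hence G1 ≅ G2.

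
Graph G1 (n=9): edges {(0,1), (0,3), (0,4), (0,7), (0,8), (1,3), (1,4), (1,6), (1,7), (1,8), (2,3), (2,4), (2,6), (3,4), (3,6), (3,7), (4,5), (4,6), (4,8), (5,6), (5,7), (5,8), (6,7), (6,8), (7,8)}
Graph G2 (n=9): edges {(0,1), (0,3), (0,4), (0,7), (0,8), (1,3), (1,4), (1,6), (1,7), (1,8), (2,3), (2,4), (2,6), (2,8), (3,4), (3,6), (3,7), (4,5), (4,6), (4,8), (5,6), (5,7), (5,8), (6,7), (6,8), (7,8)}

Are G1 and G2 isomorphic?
No, not isomorphic

The graphs are NOT isomorphic.

Counting edges: G1 has 25 edge(s); G2 has 26 edge(s).
Edge count is an isomorphism invariant (a bijection on vertices induces a bijection on edges), so differing edge counts rule out isomorphism.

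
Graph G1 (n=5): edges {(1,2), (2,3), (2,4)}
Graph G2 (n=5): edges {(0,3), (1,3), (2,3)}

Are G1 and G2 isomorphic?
Yes, isomorphic

The graphs are isomorphic.
One valid mapping φ: V(G1) → V(G2): 0→4, 1→2, 2→3, 3→0, 4→1

Verify φ preserves adjacency — for each edge of G1, its image is an edge of G2:
  (1,2) → (φ(1),φ(2)) = (2,3) ∈ E(G2) ✓
  (2,3) → (φ(2),φ(3)) = (0,3) ∈ E(G2) ✓
  (2,4) → (φ(2),φ(4)) = (1,3) ∈ E(G2) ✓
All 3 edges of G1 map to edges of G2, and |E(G1)| = |E(G2)| = 3, so φ is a bijection on edges as well as vertices. Hence G1 ≅ G2.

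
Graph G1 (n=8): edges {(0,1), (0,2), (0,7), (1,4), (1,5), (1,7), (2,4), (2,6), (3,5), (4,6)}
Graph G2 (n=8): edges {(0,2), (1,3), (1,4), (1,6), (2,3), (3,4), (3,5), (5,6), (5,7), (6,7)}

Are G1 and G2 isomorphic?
Yes, isomorphic

The graphs are isomorphic.
One valid mapping φ: V(G1) → V(G2): 0→1, 1→3, 2→6, 3→0, 4→5, 5→2, 6→7, 7→4

Verify φ preserves adjacency — for each edge of G1, its image is an edge of G2:
  (0,1) → (φ(0),φ(1)) = (1,3) ∈ E(G2) ✓
  (0,2) → (φ(0),φ(2)) = (1,6) ∈ E(G2) ✓
  (0,7) → (φ(0),φ(7)) = (1,4) ∈ E(G2) ✓
  (1,4) → (φ(1),φ(4)) = (3,5) ∈ E(G2) ✓
  (1,5) → (φ(1),φ(5)) = (2,3) ∈ E(G2) ✓
  (1,7) → (φ(1),φ(7)) = (3,4) ∈ E(G2) ✓
  (2,4) → (φ(2),φ(4)) = (5,6) ∈ E(G2) ✓
  (2,6) → (φ(2),φ(6)) = (6,7) ∈ E(G2) ✓
  (3,5) → (φ(3),φ(5)) = (0,2) ∈ E(G2) ✓
  (4,6) → (φ(4),φ(6)) = (5,7) ∈ E(G2) ✓
All 10 edges of G1 map to edges of G2, and |E(G1)| = |E(G2)| = 10, so φ is a bijection on edges as well as vertices. Hence G1 ≅ G2.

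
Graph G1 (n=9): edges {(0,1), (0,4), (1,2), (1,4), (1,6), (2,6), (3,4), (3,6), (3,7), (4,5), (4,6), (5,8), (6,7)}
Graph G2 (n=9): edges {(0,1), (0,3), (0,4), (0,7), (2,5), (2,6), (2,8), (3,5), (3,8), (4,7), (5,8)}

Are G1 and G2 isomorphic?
No, not isomorphic

The graphs are NOT isomorphic.

Degrees in G1: deg(0)=2, deg(1)=4, deg(2)=2, deg(3)=3, deg(4)=5, deg(5)=2, deg(6)=5, deg(7)=2, deg(8)=1.
Sorted degree sequence of G1: [5, 5, 4, 3, 2, 2, 2, 2, 1].
Degrees in G2: deg(0)=4, deg(1)=1, deg(2)=3, deg(3)=3, deg(4)=2, deg(5)=3, deg(6)=1, deg(7)=2, deg(8)=3.
Sorted degree sequence of G2: [4, 3, 3, 3, 3, 2, 2, 1, 1].
The (sorted) degree sequence is an isomorphism invariant, so since G1 and G2 have different degree sequences they cannot be isomorphic.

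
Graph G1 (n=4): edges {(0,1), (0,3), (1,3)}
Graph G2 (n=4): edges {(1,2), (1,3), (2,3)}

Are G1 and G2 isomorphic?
Yes, isomorphic

The graphs are isomorphic.
One valid mapping φ: V(G1) → V(G2): 0→1, 1→2, 2→0, 3→3

Verify φ preserves adjacency — for each edge of G1, its image is an edge of G2:
  (0,1) → (φ(0),φ(1)) = (1,2) ∈ E(G2) ✓
  (0,3) → (φ(0),φ(3)) = (1,3) ∈ E(G2) ✓
  (1,3) → (φ(1),φ(3)) = (2,3) ∈ E(G2) ✓
All 3 edges of G1 map to edges of G2, and |E(G1)| = |E(G2)| = 3, so φ is a bijection on edges as well as vertices. Hence G1 ≅ G2.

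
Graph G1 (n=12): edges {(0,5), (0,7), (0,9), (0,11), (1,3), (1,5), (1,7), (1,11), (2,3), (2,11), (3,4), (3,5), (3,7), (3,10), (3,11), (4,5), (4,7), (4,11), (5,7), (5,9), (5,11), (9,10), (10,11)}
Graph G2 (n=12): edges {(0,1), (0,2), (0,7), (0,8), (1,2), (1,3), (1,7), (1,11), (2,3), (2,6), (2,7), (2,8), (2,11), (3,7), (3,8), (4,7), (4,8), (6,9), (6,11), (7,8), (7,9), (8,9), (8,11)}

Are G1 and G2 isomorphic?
Yes, isomorphic

The graphs are isomorphic.
One valid mapping φ: V(G1) → V(G2): 0→11, 1→0, 2→4, 3→7, 4→3, 5→2, 6→5, 7→1, 8→10, 9→6, 10→9, 11→8

Verify φ preserves adjacency — for each edge of G1, its image is an edge of G2:
  (0,5) → (φ(0),φ(5)) = (2,11) ∈ E(G2) ✓
  (0,7) → (φ(0),φ(7)) = (1,11) ∈ E(G2) ✓
  (0,9) → (φ(0),φ(9)) = (6,11) ∈ E(G2) ✓
  (0,11) → (φ(0),φ(11)) = (8,11) ∈ E(G2) ✓
  (1,3) → (φ(1),φ(3)) = (0,7) ∈ E(G2) ✓
  (1,5) → (φ(1),φ(5)) = (0,2) ∈ E(G2) ✓
  (1,7) → (φ(1),φ(7)) = (0,1) ∈ E(G2) ✓
  (1,11) → (φ(1),φ(11)) = (0,8) ∈ E(G2) ✓
  (2,3) → (φ(2),φ(3)) = (4,7) ∈ E(G2) ✓
  (2,11) → (φ(2),φ(11)) = (4,8) ∈ E(G2) ✓
  (3,4) → (φ(3),φ(4)) = (3,7) ∈ E(G2) ✓
  (3,5) → (φ(3),φ(5)) = (2,7) ∈ E(G2) ✓
  (3,7) → (φ(3),φ(7)) = (1,7) ∈ E(G2) ✓
  (3,10) → (φ(3),φ(10)) = (7,9) ∈ E(G2) ✓
  (3,11) → (φ(3),φ(11)) = (7,8) ∈ E(G2) ✓
  (4,5) → (φ(4),φ(5)) = (2,3) ∈ E(G2) ✓
  (4,7) → (φ(4),φ(7)) = (1,3) ∈ E(G2) ✓
  (4,11) → (φ(4),φ(11)) = (3,8) ∈ E(G2) ✓
  (5,7) → (φ(5),φ(7)) = (1,2) ∈ E(G2) ✓
  (5,9) → (φ(5),φ(9)) = (2,6) ∈ E(G2) ✓
  (5,11) → (φ(5),φ(11)) = (2,8) ∈ E(G2) ✓
  (9,10) → (φ(9),φ(10)) = (6,9) ∈ E(G2) ✓
  (10,11) → (φ(10),φ(11)) = (8,9) ∈ E(G2) ✓
All 23 edges of G1 map to edges of G2, and |E(G1)| = |E(G2)| = 23, so φ is a bijection on edges as well as vertices. Hence G1 ≅ G2.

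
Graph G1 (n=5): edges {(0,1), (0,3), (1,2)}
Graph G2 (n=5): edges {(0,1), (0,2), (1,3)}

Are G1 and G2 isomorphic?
Yes, isomorphic

The graphs are isomorphic.
One valid mapping φ: V(G1) → V(G2): 0→0, 1→1, 2→3, 3→2, 4→4

Verify φ preserves adjacency — for each edge of G1, its image is an edge of G2:
  (0,1) → (φ(0),φ(1)) = (0,1) ∈ E(G2) ✓
  (0,3) → (φ(0),φ(3)) = (0,2) ∈ E(G2) ✓
  (1,2) → (φ(1),φ(2)) = (1,3) ∈ E(G2) ✓
All 3 edges of G1 map to edges of G2, and |E(G1)| = |E(G2)| = 3, so φ is a bijection on edges as well as vertices. Hence G1 ≅ G2.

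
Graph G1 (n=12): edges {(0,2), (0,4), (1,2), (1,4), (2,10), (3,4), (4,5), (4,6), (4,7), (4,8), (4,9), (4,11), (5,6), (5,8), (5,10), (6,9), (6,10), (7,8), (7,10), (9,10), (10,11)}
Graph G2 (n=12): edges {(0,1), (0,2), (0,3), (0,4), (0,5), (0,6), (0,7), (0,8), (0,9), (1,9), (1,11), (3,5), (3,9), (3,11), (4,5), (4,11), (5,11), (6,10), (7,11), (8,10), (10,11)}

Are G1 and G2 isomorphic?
Yes, isomorphic

The graphs are isomorphic.
One valid mapping φ: V(G1) → V(G2): 0→8, 1→6, 2→10, 3→2, 4→0, 5→3, 6→5, 7→1, 8→9, 9→4, 10→11, 11→7

Verify φ preserves adjacency — for each edge of G1, its image is an edge of G2:
  (0,2) → (φ(0),φ(2)) = (8,10) ∈ E(G2) ✓
  (0,4) → (φ(0),φ(4)) = (0,8) ∈ E(G2) ✓
  (1,2) → (φ(1),φ(2)) = (6,10) ∈ E(G2) ✓
  (1,4) → (φ(1),φ(4)) = (0,6) ∈ E(G2) ✓
  (2,10) → (φ(2),φ(10)) = (10,11) ∈ E(G2) ✓
  (3,4) → (φ(3),φ(4)) = (0,2) ∈ E(G2) ✓
  (4,5) → (φ(4),φ(5)) = (0,3) ∈ E(G2) ✓
  (4,6) → (φ(4),φ(6)) = (0,5) ∈ E(G2) ✓
  (4,7) → (φ(4),φ(7)) = (0,1) ∈ E(G2) ✓
  (4,8) → (φ(4),φ(8)) = (0,9) ∈ E(G2) ✓
  (4,9) → (φ(4),φ(9)) = (0,4) ∈ E(G2) ✓
  (4,11) → (φ(4),φ(11)) = (0,7) ∈ E(G2) ✓
  (5,6) → (φ(5),φ(6)) = (3,5) ∈ E(G2) ✓
  (5,8) → (φ(5),φ(8)) = (3,9) ∈ E(G2) ✓
  (5,10) → (φ(5),φ(10)) = (3,11) ∈ E(G2) ✓
  (6,9) → (φ(6),φ(9)) = (4,5) ∈ E(G2) ✓
  (6,10) → (φ(6),φ(10)) = (5,11) ∈ E(G2) ✓
  (7,8) → (φ(7),φ(8)) = (1,9) ∈ E(G2) ✓
  (7,10) → (φ(7),φ(10)) = (1,11) ∈ E(G2) ✓
  (9,10) → (φ(9),φ(10)) = (4,11) ∈ E(G2) ✓
  (10,11) → (φ(10),φ(11)) = (7,11) ∈ E(G2) ✓
All 21 edges of G1 map to edges of G2, and |E(G1)| = |E(G2)| = 21, so φ is a bijection on edges as well as vertices. Hence G1 ≅ G2.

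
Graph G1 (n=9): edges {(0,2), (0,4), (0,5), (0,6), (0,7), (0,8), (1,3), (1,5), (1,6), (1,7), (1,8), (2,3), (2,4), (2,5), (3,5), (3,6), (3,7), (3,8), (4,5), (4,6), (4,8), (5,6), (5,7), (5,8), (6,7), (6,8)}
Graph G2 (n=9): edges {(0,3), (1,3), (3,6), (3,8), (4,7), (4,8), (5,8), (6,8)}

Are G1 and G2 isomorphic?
No, not isomorphic

The graphs are NOT isomorphic.

Counting triangles (3-cliques): G1 has 31, G2 has 1.
Triangle count is an isomorphism invariant, so differing triangle counts rule out isomorphism.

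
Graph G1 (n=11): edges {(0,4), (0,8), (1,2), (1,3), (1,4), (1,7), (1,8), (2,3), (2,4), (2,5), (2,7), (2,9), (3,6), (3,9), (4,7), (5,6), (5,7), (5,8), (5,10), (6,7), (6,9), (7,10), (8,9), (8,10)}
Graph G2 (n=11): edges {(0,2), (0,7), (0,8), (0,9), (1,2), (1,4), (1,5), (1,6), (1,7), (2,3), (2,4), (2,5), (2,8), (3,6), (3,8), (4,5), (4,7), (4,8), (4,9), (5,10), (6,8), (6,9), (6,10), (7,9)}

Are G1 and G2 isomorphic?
Yes, isomorphic

The graphs are isomorphic.
One valid mapping φ: V(G1) → V(G2): 0→10, 1→1, 2→4, 3→7, 4→5, 5→8, 6→0, 7→2, 8→6, 9→9, 10→3

Verify φ preserves adjacency — for each edge of G1, its image is an edge of G2:
  (0,4) → (φ(0),φ(4)) = (5,10) ∈ E(G2) ✓
  (0,8) → (φ(0),φ(8)) = (6,10) ∈ E(G2) ✓
  (1,2) → (φ(1),φ(2)) = (1,4) ∈ E(G2) ✓
  (1,3) → (φ(1),φ(3)) = (1,7) ∈ E(G2) ✓
  (1,4) → (φ(1),φ(4)) = (1,5) ∈ E(G2) ✓
  (1,7) → (φ(1),φ(7)) = (1,2) ∈ E(G2) ✓
  (1,8) → (φ(1),φ(8)) = (1,6) ∈ E(G2) ✓
  (2,3) → (φ(2),φ(3)) = (4,7) ∈ E(G2) ✓
  (2,4) → (φ(2),φ(4)) = (4,5) ∈ E(G2) ✓
  (2,5) → (φ(2),φ(5)) = (4,8) ∈ E(G2) ✓
  (2,7) → (φ(2),φ(7)) = (2,4) ∈ E(G2) ✓
  (2,9) → (φ(2),φ(9)) = (4,9) ∈ E(G2) ✓
  (3,6) → (φ(3),φ(6)) = (0,7) ∈ E(G2) ✓
  (3,9) → (φ(3),φ(9)) = (7,9) ∈ E(G2) ✓
  (4,7) → (φ(4),φ(7)) = (2,5) ∈ E(G2) ✓
  (5,6) → (φ(5),φ(6)) = (0,8) ∈ E(G2) ✓
  (5,7) → (φ(5),φ(7)) = (2,8) ∈ E(G2) ✓
  (5,8) → (φ(5),φ(8)) = (6,8) ∈ E(G2) ✓
  (5,10) → (φ(5),φ(10)) = (3,8) ∈ E(G2) ✓
  (6,7) → (φ(6),φ(7)) = (0,2) ∈ E(G2) ✓
  (6,9) → (φ(6),φ(9)) = (0,9) ∈ E(G2) ✓
  (7,10) → (φ(7),φ(10)) = (2,3) ∈ E(G2) ✓
  (8,9) → (φ(8),φ(9)) = (6,9) ∈ E(G2) ✓
  (8,10) → (φ(8),φ(10)) = (3,6) ∈ E(G2) ✓
All 24 edges of G1 map to edges of G2, and |E(G1)| = |E(G2)| = 24, so φ is a bijection on edges as well as vertices. Hence G1 ≅ G2.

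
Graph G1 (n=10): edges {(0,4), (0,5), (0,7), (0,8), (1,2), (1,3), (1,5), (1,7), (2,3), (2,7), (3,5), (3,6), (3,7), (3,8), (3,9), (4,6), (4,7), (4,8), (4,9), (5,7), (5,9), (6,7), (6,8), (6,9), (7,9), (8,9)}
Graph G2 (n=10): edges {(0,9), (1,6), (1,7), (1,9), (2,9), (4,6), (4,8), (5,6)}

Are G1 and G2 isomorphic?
No, not isomorphic

The graphs are NOT isomorphic.

Connected components of G1: 1 component(s) with vertex sets [[0, 1, 2, 3, 4, 5, 6, 7, 8, 9]], sizes [10].
Connected components of G2: 2 component(s) with vertex sets [[3], [0, 1, 2, 4, 5, 6, 7, 8, 9]], sizes [1, 9].
The number of connected components (and the multiset of component sizes) is an isomorphism invariant — an isomorphism maps each component of G1 bijectively onto a component of G2. Since G1 has 1 component(s) and G2 has 2, they cannot be isomorphic.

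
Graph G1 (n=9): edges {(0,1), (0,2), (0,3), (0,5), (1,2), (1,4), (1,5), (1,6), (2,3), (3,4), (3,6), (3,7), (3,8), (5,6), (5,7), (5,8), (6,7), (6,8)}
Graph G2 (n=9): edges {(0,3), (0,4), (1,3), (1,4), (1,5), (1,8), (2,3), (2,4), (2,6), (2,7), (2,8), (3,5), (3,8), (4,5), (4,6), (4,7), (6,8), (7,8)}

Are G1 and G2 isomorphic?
Yes, isomorphic

The graphs are isomorphic.
One valid mapping φ: V(G1) → V(G2): 0→1, 1→3, 2→5, 3→4, 4→0, 5→8, 6→2, 7→6, 8→7

Verify φ preserves adjacency — for each edge of G1, its image is an edge of G2:
  (0,1) → (φ(0),φ(1)) = (1,3) ∈ E(G2) ✓
  (0,2) → (φ(0),φ(2)) = (1,5) ∈ E(G2) ✓
  (0,3) → (φ(0),φ(3)) = (1,4) ∈ E(G2) ✓
  (0,5) → (φ(0),φ(5)) = (1,8) ∈ E(G2) ✓
  (1,2) → (φ(1),φ(2)) = (3,5) ∈ E(G2) ✓
  (1,4) → (φ(1),φ(4)) = (0,3) ∈ E(G2) ✓
  (1,5) → (φ(1),φ(5)) = (3,8) ∈ E(G2) ✓
  (1,6) → (φ(1),φ(6)) = (2,3) ∈ E(G2) ✓
  (2,3) → (φ(2),φ(3)) = (4,5) ∈ E(G2) ✓
  (3,4) → (φ(3),φ(4)) = (0,4) ∈ E(G2) ✓
  (3,6) → (φ(3),φ(6)) = (2,4) ∈ E(G2) ✓
  (3,7) → (φ(3),φ(7)) = (4,6) ∈ E(G2) ✓
  (3,8) → (φ(3),φ(8)) = (4,7) ∈ E(G2) ✓
  (5,6) → (φ(5),φ(6)) = (2,8) ∈ E(G2) ✓
  (5,7) → (φ(5),φ(7)) = (6,8) ∈ E(G2) ✓
  (5,8) → (φ(5),φ(8)) = (7,8) ∈ E(G2) ✓
  (6,7) → (φ(6),φ(7)) = (2,6) ∈ E(G2) ✓
  (6,8) → (φ(6),φ(8)) = (2,7) ∈ E(G2) ✓
All 18 edges of G1 map to edges of G2, and |E(G1)| = |E(G2)| = 18, so φ is a bijection on edges as well as vertices. Hence G1 ≅ G2.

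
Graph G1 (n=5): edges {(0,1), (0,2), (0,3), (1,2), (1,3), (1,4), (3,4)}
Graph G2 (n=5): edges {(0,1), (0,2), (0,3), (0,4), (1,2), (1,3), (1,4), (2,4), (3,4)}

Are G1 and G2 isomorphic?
No, not isomorphic

The graphs are NOT isomorphic.

Counting edges: G1 has 7 edge(s); G2 has 9 edge(s).
Edge count is an isomorphism invariant (a bijection on vertices induces a bijection on edges), so differing edge counts rule out isomorphism.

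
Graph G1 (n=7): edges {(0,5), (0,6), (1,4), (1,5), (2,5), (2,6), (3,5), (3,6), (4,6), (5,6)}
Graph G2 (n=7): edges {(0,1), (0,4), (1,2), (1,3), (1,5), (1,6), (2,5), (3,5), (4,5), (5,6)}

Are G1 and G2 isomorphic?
Yes, isomorphic

The graphs are isomorphic.
One valid mapping φ: V(G1) → V(G2): 0→3, 1→0, 2→6, 3→2, 4→4, 5→1, 6→5

Verify φ preserves adjacency — for each edge of G1, its image is an edge of G2:
  (0,5) → (φ(0),φ(5)) = (1,3) ∈ E(G2) ✓
  (0,6) → (φ(0),φ(6)) = (3,5) ∈ E(G2) ✓
  (1,4) → (φ(1),φ(4)) = (0,4) ∈ E(G2) ✓
  (1,5) → (φ(1),φ(5)) = (0,1) ∈ E(G2) ✓
  (2,5) → (φ(2),φ(5)) = (1,6) ∈ E(G2) ✓
  (2,6) → (φ(2),φ(6)) = (5,6) ∈ E(G2) ✓
  (3,5) → (φ(3),φ(5)) = (1,2) ∈ E(G2) ✓
  (3,6) → (φ(3),φ(6)) = (2,5) ∈ E(G2) ✓
  (4,6) → (φ(4),φ(6)) = (4,5) ∈ E(G2) ✓
  (5,6) → (φ(5),φ(6)) = (1,5) ∈ E(G2) ✓
All 10 edges of G1 map to edges of G2, and |E(G1)| = |E(G2)| = 10, so φ is a bijection on edges as well as vertices. Hence G1 ≅ G2.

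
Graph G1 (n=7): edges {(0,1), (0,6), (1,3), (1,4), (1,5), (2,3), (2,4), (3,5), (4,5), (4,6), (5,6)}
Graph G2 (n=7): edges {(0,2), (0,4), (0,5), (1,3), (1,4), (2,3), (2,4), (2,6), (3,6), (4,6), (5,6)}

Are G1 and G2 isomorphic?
Yes, isomorphic

The graphs are isomorphic.
One valid mapping φ: V(G1) → V(G2): 0→5, 1→6, 2→1, 3→3, 4→4, 5→2, 6→0

Verify φ preserves adjacency — for each edge of G1, its image is an edge of G2:
  (0,1) → (φ(0),φ(1)) = (5,6) ∈ E(G2) ✓
  (0,6) → (φ(0),φ(6)) = (0,5) ∈ E(G2) ✓
  (1,3) → (φ(1),φ(3)) = (3,6) ∈ E(G2) ✓
  (1,4) → (φ(1),φ(4)) = (4,6) ∈ E(G2) ✓
  (1,5) → (φ(1),φ(5)) = (2,6) ∈ E(G2) ✓
  (2,3) → (φ(2),φ(3)) = (1,3) ∈ E(G2) ✓
  (2,4) → (φ(2),φ(4)) = (1,4) ∈ E(G2) ✓
  (3,5) → (φ(3),φ(5)) = (2,3) ∈ E(G2) ✓
  (4,5) → (φ(4),φ(5)) = (2,4) ∈ E(G2) ✓
  (4,6) → (φ(4),φ(6)) = (0,4) ∈ E(G2) ✓
  (5,6) → (φ(5),φ(6)) = (0,2) ∈ E(G2) ✓
All 11 edges of G1 map to edges of G2, and |E(G1)| = |E(G2)| = 11, so φ is a bijection on edges as well as vertices. Hence G1 ≅ G2.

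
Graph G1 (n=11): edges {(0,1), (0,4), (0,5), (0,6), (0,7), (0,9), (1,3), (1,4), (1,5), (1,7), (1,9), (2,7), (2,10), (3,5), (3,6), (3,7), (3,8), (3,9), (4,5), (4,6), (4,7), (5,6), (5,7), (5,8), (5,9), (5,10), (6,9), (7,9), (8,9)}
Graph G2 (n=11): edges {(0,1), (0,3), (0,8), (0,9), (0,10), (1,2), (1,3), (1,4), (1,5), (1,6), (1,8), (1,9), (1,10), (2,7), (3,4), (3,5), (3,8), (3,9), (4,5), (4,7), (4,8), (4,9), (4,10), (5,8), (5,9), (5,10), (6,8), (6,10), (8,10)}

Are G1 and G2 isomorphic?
Yes, isomorphic

The graphs are isomorphic.
One valid mapping φ: V(G1) → V(G2): 0→3, 1→5, 2→7, 3→10, 4→9, 5→1, 6→0, 7→4, 8→6, 9→8, 10→2

Verify φ preserves adjacency — for each edge of G1, its image is an edge of G2:
  (0,1) → (φ(0),φ(1)) = (3,5) ∈ E(G2) ✓
  (0,4) → (φ(0),φ(4)) = (3,9) ∈ E(G2) ✓
  (0,5) → (φ(0),φ(5)) = (1,3) ∈ E(G2) ✓
  (0,6) → (φ(0),φ(6)) = (0,3) ∈ E(G2) ✓
  (0,7) → (φ(0),φ(7)) = (3,4) ∈ E(G2) ✓
  (0,9) → (φ(0),φ(9)) = (3,8) ∈ E(G2) ✓
  (1,3) → (φ(1),φ(3)) = (5,10) ∈ E(G2) ✓
  (1,4) → (φ(1),φ(4)) = (5,9) ∈ E(G2) ✓
  (1,5) → (φ(1),φ(5)) = (1,5) ∈ E(G2) ✓
  (1,7) → (φ(1),φ(7)) = (4,5) ∈ E(G2) ✓
  (1,9) → (φ(1),φ(9)) = (5,8) ∈ E(G2) ✓
  (2,7) → (φ(2),φ(7)) = (4,7) ∈ E(G2) ✓
  (2,10) → (φ(2),φ(10)) = (2,7) ∈ E(G2) ✓
  (3,5) → (φ(3),φ(5)) = (1,10) ∈ E(G2) ✓
  (3,6) → (φ(3),φ(6)) = (0,10) ∈ E(G2) ✓
  (3,7) → (φ(3),φ(7)) = (4,10) ∈ E(G2) ✓
  (3,8) → (φ(3),φ(8)) = (6,10) ∈ E(G2) ✓
  (3,9) → (φ(3),φ(9)) = (8,10) ∈ E(G2) ✓
  (4,5) → (φ(4),φ(5)) = (1,9) ∈ E(G2) ✓
  (4,6) → (φ(4),φ(6)) = (0,9) ∈ E(G2) ✓
  (4,7) → (φ(4),φ(7)) = (4,9) ∈ E(G2) ✓
  (5,6) → (φ(5),φ(6)) = (0,1) ∈ E(G2) ✓
  (5,7) → (φ(5),φ(7)) = (1,4) ∈ E(G2) ✓
  (5,8) → (φ(5),φ(8)) = (1,6) ∈ E(G2) ✓
  (5,9) → (φ(5),φ(9)) = (1,8) ∈ E(G2) ✓
  (5,10) → (φ(5),φ(10)) = (1,2) ∈ E(G2) ✓
  (6,9) → (φ(6),φ(9)) = (0,8) ∈ E(G2) ✓
  (7,9) → (φ(7),φ(9)) = (4,8) ∈ E(G2) ✓
  (8,9) → (φ(8),φ(9)) = (6,8) ∈ E(G2) ✓
All 29 edges of G1 map to edges of G2, and |E(G1)| = |E(G2)| = 29, so φ is a bijection on edges as well as vertices. Hence G1 ≅ G2.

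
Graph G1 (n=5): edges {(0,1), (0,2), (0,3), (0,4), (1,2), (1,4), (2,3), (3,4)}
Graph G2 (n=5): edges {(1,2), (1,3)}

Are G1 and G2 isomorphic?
No, not isomorphic

The graphs are NOT isomorphic.

Degrees in G1: deg(0)=4, deg(1)=3, deg(2)=3, deg(3)=3, deg(4)=3.
Sorted degree sequence of G1: [4, 3, 3, 3, 3].
Degrees in G2: deg(0)=0, deg(1)=2, deg(2)=1, deg(3)=1, deg(4)=0.
Sorted degree sequence of G2: [2, 1, 1, 0, 0].
The (sorted) degree sequence is an isomorphism invariant, so since G1 and G2 have different degree sequences they cannot be isomorphic.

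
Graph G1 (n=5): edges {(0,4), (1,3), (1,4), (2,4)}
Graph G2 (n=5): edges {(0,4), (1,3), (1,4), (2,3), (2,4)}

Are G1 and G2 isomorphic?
No, not isomorphic

The graphs are NOT isomorphic.

Counting edges: G1 has 4 edge(s); G2 has 5 edge(s).
Edge count is an isomorphism invariant (a bijection on vertices induces a bijection on edges), so differing edge counts rule out isomorphism.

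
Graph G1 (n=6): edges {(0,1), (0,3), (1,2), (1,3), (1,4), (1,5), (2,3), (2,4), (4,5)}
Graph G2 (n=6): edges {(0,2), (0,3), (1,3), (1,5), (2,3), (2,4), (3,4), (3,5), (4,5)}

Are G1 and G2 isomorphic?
Yes, isomorphic

The graphs are isomorphic.
One valid mapping φ: V(G1) → V(G2): 0→0, 1→3, 2→4, 3→2, 4→5, 5→1

Verify φ preserves adjacency — for each edge of G1, its image is an edge of G2:
  (0,1) → (φ(0),φ(1)) = (0,3) ∈ E(G2) ✓
  (0,3) → (φ(0),φ(3)) = (0,2) ∈ E(G2) ✓
  (1,2) → (φ(1),φ(2)) = (3,4) ∈ E(G2) ✓
  (1,3) → (φ(1),φ(3)) = (2,3) ∈ E(G2) ✓
  (1,4) → (φ(1),φ(4)) = (3,5) ∈ E(G2) ✓
  (1,5) → (φ(1),φ(5)) = (1,3) ∈ E(G2) ✓
  (2,3) → (φ(2),φ(3)) = (2,4) ∈ E(G2) ✓
  (2,4) → (φ(2),φ(4)) = (4,5) ∈ E(G2) ✓
  (4,5) → (φ(4),φ(5)) = (1,5) ∈ E(G2) ✓
All 9 edges of G1 map to edges of G2, and |E(G1)| = |E(G2)| = 9, so φ is a bijection on edges as well as vertices. Hence G1 ≅ G2.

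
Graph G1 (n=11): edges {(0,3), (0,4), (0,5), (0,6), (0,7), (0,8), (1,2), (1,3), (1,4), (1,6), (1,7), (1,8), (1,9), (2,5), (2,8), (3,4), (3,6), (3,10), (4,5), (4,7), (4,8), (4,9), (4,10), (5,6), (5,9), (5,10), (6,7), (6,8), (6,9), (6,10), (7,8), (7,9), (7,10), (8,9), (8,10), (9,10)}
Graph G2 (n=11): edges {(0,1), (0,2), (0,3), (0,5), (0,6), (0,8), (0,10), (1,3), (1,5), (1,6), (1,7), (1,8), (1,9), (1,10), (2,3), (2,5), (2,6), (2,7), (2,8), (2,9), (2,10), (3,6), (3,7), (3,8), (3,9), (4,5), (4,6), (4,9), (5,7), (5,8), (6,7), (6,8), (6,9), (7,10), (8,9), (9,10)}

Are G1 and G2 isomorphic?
Yes, isomorphic

The graphs are isomorphic.
One valid mapping φ: V(G1) → V(G2): 0→7, 1→9, 2→4, 3→10, 4→1, 5→5, 6→2, 7→3, 8→6, 9→8, 10→0

Verify φ preserves adjacency — for each edge of G1, its image is an edge of G2:
  (0,3) → (φ(0),φ(3)) = (7,10) ∈ E(G2) ✓
  (0,4) → (φ(0),φ(4)) = (1,7) ∈ E(G2) ✓
  (0,5) → (φ(0),φ(5)) = (5,7) ∈ E(G2) ✓
  (0,6) → (φ(0),φ(6)) = (2,7) ∈ E(G2) ✓
  (0,7) → (φ(0),φ(7)) = (3,7) ∈ E(G2) ✓
  (0,8) → (φ(0),φ(8)) = (6,7) ∈ E(G2) ✓
  (1,2) → (φ(1),φ(2)) = (4,9) ∈ E(G2) ✓
  (1,3) → (φ(1),φ(3)) = (9,10) ∈ E(G2) ✓
  (1,4) → (φ(1),φ(4)) = (1,9) ∈ E(G2) ✓
  (1,6) → (φ(1),φ(6)) = (2,9) ∈ E(G2) ✓
  (1,7) → (φ(1),φ(7)) = (3,9) ∈ E(G2) ✓
  (1,8) → (φ(1),φ(8)) = (6,9) ∈ E(G2) ✓
  (1,9) → (φ(1),φ(9)) = (8,9) ∈ E(G2) ✓
  (2,5) → (φ(2),φ(5)) = (4,5) ∈ E(G2) ✓
  (2,8) → (φ(2),φ(8)) = (4,6) ∈ E(G2) ✓
  (3,4) → (φ(3),φ(4)) = (1,10) ∈ E(G2) ✓
  (3,6) → (φ(3),φ(6)) = (2,10) ∈ E(G2) ✓
  (3,10) → (φ(3),φ(10)) = (0,10) ∈ E(G2) ✓
  (4,5) → (φ(4),φ(5)) = (1,5) ∈ E(G2) ✓
  (4,7) → (φ(4),φ(7)) = (1,3) ∈ E(G2) ✓
  (4,8) → (φ(4),φ(8)) = (1,6) ∈ E(G2) ✓
  (4,9) → (φ(4),φ(9)) = (1,8) ∈ E(G2) ✓
  (4,10) → (φ(4),φ(10)) = (0,1) ∈ E(G2) ✓
  (5,6) → (φ(5),φ(6)) = (2,5) ∈ E(G2) ✓
  (5,9) → (φ(5),φ(9)) = (5,8) ∈ E(G2) ✓
  (5,10) → (φ(5),φ(10)) = (0,5) ∈ E(G2) ✓
  (6,7) → (φ(6),φ(7)) = (2,3) ∈ E(G2) ✓
  (6,8) → (φ(6),φ(8)) = (2,6) ∈ E(G2) ✓
  (6,9) → (φ(6),φ(9)) = (2,8) ∈ E(G2) ✓
  (6,10) → (φ(6),φ(10)) = (0,2) ∈ E(G2) ✓
  (7,8) → (φ(7),φ(8)) = (3,6) ∈ E(G2) ✓
  (7,9) → (φ(7),φ(9)) = (3,8) ∈ E(G2) ✓
  (7,10) → (φ(7),φ(10)) = (0,3) ∈ E(G2) ✓
  (8,9) → (φ(8),φ(9)) = (6,8) ∈ E(G2) ✓
  (8,10) → (φ(8),φ(10)) = (0,6) ∈ E(G2) ✓
  (9,10) → (φ(9),φ(10)) = (0,8) ∈ E(G2) ✓
All 36 edges of G1 map to edges of G2, and |E(G1)| = |E(G2)| = 36, so φ is a bijection on edges as well as vertices. Hence G1 ≅ G2.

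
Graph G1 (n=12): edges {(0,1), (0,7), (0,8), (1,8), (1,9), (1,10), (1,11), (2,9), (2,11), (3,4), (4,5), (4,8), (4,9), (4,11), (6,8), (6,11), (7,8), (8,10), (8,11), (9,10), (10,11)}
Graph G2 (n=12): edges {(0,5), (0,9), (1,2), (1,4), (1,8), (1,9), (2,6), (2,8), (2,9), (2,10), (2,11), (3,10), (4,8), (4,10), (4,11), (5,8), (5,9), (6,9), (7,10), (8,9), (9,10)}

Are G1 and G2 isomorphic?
Yes, isomorphic

The graphs are isomorphic.
One valid mapping φ: V(G1) → V(G2): 0→5, 1→8, 2→11, 3→3, 4→10, 5→7, 6→6, 7→0, 8→9, 9→4, 10→1, 11→2

Verify φ preserves adjacency — for each edge of G1, its image is an edge of G2:
  (0,1) → (φ(0),φ(1)) = (5,8) ∈ E(G2) ✓
  (0,7) → (φ(0),φ(7)) = (0,5) ∈ E(G2) ✓
  (0,8) → (φ(0),φ(8)) = (5,9) ∈ E(G2) ✓
  (1,8) → (φ(1),φ(8)) = (8,9) ∈ E(G2) ✓
  (1,9) → (φ(1),φ(9)) = (4,8) ∈ E(G2) ✓
  (1,10) → (φ(1),φ(10)) = (1,8) ∈ E(G2) ✓
  (1,11) → (φ(1),φ(11)) = (2,8) ∈ E(G2) ✓
  (2,9) → (φ(2),φ(9)) = (4,11) ∈ E(G2) ✓
  (2,11) → (φ(2),φ(11)) = (2,11) ∈ E(G2) ✓
  (3,4) → (φ(3),φ(4)) = (3,10) ∈ E(G2) ✓
  (4,5) → (φ(4),φ(5)) = (7,10) ∈ E(G2) ✓
  (4,8) → (φ(4),φ(8)) = (9,10) ∈ E(G2) ✓
  (4,9) → (φ(4),φ(9)) = (4,10) ∈ E(G2) ✓
  (4,11) → (φ(4),φ(11)) = (2,10) ∈ E(G2) ✓
  (6,8) → (φ(6),φ(8)) = (6,9) ∈ E(G2) ✓
  (6,11) → (φ(6),φ(11)) = (2,6) ∈ E(G2) ✓
  (7,8) → (φ(7),φ(8)) = (0,9) ∈ E(G2) ✓
  (8,10) → (φ(8),φ(10)) = (1,9) ∈ E(G2) ✓
  (8,11) → (φ(8),φ(11)) = (2,9) ∈ E(G2) ✓
  (9,10) → (φ(9),φ(10)) = (1,4) ∈ E(G2) ✓
  (10,11) → (φ(10),φ(11)) = (1,2) ∈ E(G2) ✓
All 21 edges of G1 map to edges of G2, and |E(G1)| = |E(G2)| = 21, so φ is a bijection on edges as well as vertices. Hence G1 ≅ G2.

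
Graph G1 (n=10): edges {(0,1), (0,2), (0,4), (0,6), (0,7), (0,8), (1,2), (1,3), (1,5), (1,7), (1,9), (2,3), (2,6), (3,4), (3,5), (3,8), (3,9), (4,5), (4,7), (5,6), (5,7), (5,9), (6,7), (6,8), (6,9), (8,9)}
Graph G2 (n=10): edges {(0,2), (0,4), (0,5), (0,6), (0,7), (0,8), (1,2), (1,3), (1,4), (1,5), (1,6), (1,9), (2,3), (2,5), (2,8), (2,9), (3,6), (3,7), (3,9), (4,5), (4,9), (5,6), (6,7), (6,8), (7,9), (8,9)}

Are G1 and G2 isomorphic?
Yes, isomorphic

The graphs are isomorphic.
One valid mapping φ: V(G1) → V(G2): 0→0, 1→2, 2→8, 3→9, 4→4, 5→1, 6→6, 7→5, 8→7, 9→3

Verify φ preserves adjacency — for each edge of G1, its image is an edge of G2:
  (0,1) → (φ(0),φ(1)) = (0,2) ∈ E(G2) ✓
  (0,2) → (φ(0),φ(2)) = (0,8) ∈ E(G2) ✓
  (0,4) → (φ(0),φ(4)) = (0,4) ∈ E(G2) ✓
  (0,6) → (φ(0),φ(6)) = (0,6) ∈ E(G2) ✓
  (0,7) → (φ(0),φ(7)) = (0,5) ∈ E(G2) ✓
  (0,8) → (φ(0),φ(8)) = (0,7) ∈ E(G2) ✓
  (1,2) → (φ(1),φ(2)) = (2,8) ∈ E(G2) ✓
  (1,3) → (φ(1),φ(3)) = (2,9) ∈ E(G2) ✓
  (1,5) → (φ(1),φ(5)) = (1,2) ∈ E(G2) ✓
  (1,7) → (φ(1),φ(7)) = (2,5) ∈ E(G2) ✓
  (1,9) → (φ(1),φ(9)) = (2,3) ∈ E(G2) ✓
  (2,3) → (φ(2),φ(3)) = (8,9) ∈ E(G2) ✓
  (2,6) → (φ(2),φ(6)) = (6,8) ∈ E(G2) ✓
  (3,4) → (φ(3),φ(4)) = (4,9) ∈ E(G2) ✓
  (3,5) → (φ(3),φ(5)) = (1,9) ∈ E(G2) ✓
  (3,8) → (φ(3),φ(8)) = (7,9) ∈ E(G2) ✓
  (3,9) → (φ(3),φ(9)) = (3,9) ∈ E(G2) ✓
  (4,5) → (φ(4),φ(5)) = (1,4) ∈ E(G2) ✓
  (4,7) → (φ(4),φ(7)) = (4,5) ∈ E(G2) ✓
  (5,6) → (φ(5),φ(6)) = (1,6) ∈ E(G2) ✓
  (5,7) → (φ(5),φ(7)) = (1,5) ∈ E(G2) ✓
  (5,9) → (φ(5),φ(9)) = (1,3) ∈ E(G2) ✓
  (6,7) → (φ(6),φ(7)) = (5,6) ∈ E(G2) ✓
  (6,8) → (φ(6),φ(8)) = (6,7) ∈ E(G2) ✓
  (6,9) → (φ(6),φ(9)) = (3,6) ∈ E(G2) ✓
  (8,9) → (φ(8),φ(9)) = (3,7) ∈ E(G2) ✓
All 26 edges of G1 map to edges of G2, and |E(G1)| = |E(G2)| = 26, so φ is a bijection on edges as well as vertices. Hence G1 ≅ G2.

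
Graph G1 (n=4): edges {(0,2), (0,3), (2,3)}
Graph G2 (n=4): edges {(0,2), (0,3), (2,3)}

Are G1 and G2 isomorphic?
Yes, isomorphic

The graphs are isomorphic.
One valid mapping φ: V(G1) → V(G2): 0→0, 1→1, 2→2, 3→3

Verify φ preserves adjacency — for each edge of G1, its image is an edge of G2:
  (0,2) → (φ(0),φ(2)) = (0,2) ∈ E(G2) ✓
  (0,3) → (φ(0),φ(3)) = (0,3) ∈ E(G2) ✓
  (2,3) → (φ(2),φ(3)) = (2,3) ∈ E(G2) ✓
All 3 edges of G1 map to edges of G2, and |E(G1)| = |E(G2)| = 3, so φ is a bijection on edges as well as vertices. Hence G1 ≅ G2.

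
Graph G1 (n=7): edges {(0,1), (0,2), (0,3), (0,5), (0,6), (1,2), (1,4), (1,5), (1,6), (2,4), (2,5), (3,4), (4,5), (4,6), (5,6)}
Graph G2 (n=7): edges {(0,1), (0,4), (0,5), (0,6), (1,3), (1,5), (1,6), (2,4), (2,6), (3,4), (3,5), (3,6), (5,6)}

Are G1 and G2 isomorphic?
No, not isomorphic

The graphs are NOT isomorphic.

Counting triangles (3-cliques): G1 has 12, G2 has 7.
Triangle count is an isomorphism invariant, so differing triangle counts rule out isomorphism.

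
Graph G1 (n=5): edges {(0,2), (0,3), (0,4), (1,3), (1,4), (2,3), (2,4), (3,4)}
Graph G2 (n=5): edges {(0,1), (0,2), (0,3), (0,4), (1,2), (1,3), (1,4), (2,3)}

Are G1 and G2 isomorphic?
Yes, isomorphic

The graphs are isomorphic.
One valid mapping φ: V(G1) → V(G2): 0→2, 1→4, 2→3, 3→1, 4→0

Verify φ preserves adjacency — for each edge of G1, its image is an edge of G2:
  (0,2) → (φ(0),φ(2)) = (2,3) ∈ E(G2) ✓
  (0,3) → (φ(0),φ(3)) = (1,2) ∈ E(G2) ✓
  (0,4) → (φ(0),φ(4)) = (0,2) ∈ E(G2) ✓
  (1,3) → (φ(1),φ(3)) = (1,4) ∈ E(G2) ✓
  (1,4) → (φ(1),φ(4)) = (0,4) ∈ E(G2) ✓
  (2,3) → (φ(2),φ(3)) = (1,3) ∈ E(G2) ✓
  (2,4) → (φ(2),φ(4)) = (0,3) ∈ E(G2) ✓
  (3,4) → (φ(3),φ(4)) = (0,1) ∈ E(G2) ✓
All 8 edges of G1 map to edges of G2, and |E(G1)| = |E(G2)| = 8, so φ is a bijection on edges as well as vertices. Hence G1 ≅ G2.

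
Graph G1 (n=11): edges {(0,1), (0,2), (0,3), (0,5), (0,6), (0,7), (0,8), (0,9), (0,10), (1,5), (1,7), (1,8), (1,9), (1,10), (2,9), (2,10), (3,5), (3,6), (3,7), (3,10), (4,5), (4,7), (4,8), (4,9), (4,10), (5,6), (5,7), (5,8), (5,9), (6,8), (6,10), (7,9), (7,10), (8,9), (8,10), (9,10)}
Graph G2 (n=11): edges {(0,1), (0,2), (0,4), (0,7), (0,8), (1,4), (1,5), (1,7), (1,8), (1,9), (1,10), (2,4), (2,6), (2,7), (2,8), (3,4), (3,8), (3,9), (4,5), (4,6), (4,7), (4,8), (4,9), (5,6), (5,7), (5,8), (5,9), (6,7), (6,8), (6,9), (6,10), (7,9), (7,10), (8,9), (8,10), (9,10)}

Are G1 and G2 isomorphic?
Yes, isomorphic

The graphs are isomorphic.
One valid mapping φ: V(G1) → V(G2): 0→4, 1→5, 2→3, 3→0, 4→10, 5→7, 6→2, 7→1, 8→6, 9→9, 10→8

Verify φ preserves adjacency — for each edge of G1, its image is an edge of G2:
  (0,1) → (φ(0),φ(1)) = (4,5) ∈ E(G2) ✓
  (0,2) → (φ(0),φ(2)) = (3,4) ∈ E(G2) ✓
  (0,3) → (φ(0),φ(3)) = (0,4) ∈ E(G2) ✓
  (0,5) → (φ(0),φ(5)) = (4,7) ∈ E(G2) ✓
  (0,6) → (φ(0),φ(6)) = (2,4) ∈ E(G2) ✓
  (0,7) → (φ(0),φ(7)) = (1,4) ∈ E(G2) ✓
  (0,8) → (φ(0),φ(8)) = (4,6) ∈ E(G2) ✓
  (0,9) → (φ(0),φ(9)) = (4,9) ∈ E(G2) ✓
  (0,10) → (φ(0),φ(10)) = (4,8) ∈ E(G2) ✓
  (1,5) → (φ(1),φ(5)) = (5,7) ∈ E(G2) ✓
  (1,7) → (φ(1),φ(7)) = (1,5) ∈ E(G2) ✓
  (1,8) → (φ(1),φ(8)) = (5,6) ∈ E(G2) ✓
  (1,9) → (φ(1),φ(9)) = (5,9) ∈ E(G2) ✓
  (1,10) → (φ(1),φ(10)) = (5,8) ∈ E(G2) ✓
  (2,9) → (φ(2),φ(9)) = (3,9) ∈ E(G2) ✓
  (2,10) → (φ(2),φ(10)) = (3,8) ∈ E(G2) ✓
  (3,5) → (φ(3),φ(5)) = (0,7) ∈ E(G2) ✓
  (3,6) → (φ(3),φ(6)) = (0,2) ∈ E(G2) ✓
  (3,7) → (φ(3),φ(7)) = (0,1) ∈ E(G2) ✓
  (3,10) → (φ(3),φ(10)) = (0,8) ∈ E(G2) ✓
  (4,5) → (φ(4),φ(5)) = (7,10) ∈ E(G2) ✓
  (4,7) → (φ(4),φ(7)) = (1,10) ∈ E(G2) ✓
  (4,8) → (φ(4),φ(8)) = (6,10) ∈ E(G2) ✓
  (4,9) → (φ(4),φ(9)) = (9,10) ∈ E(G2) ✓
  (4,10) → (φ(4),φ(10)) = (8,10) ∈ E(G2) ✓
  (5,6) → (φ(5),φ(6)) = (2,7) ∈ E(G2) ✓
  (5,7) → (φ(5),φ(7)) = (1,7) ∈ E(G2) ✓
  (5,8) → (φ(5),φ(8)) = (6,7) ∈ E(G2) ✓
  (5,9) → (φ(5),φ(9)) = (7,9) ∈ E(G2) ✓
  (6,8) → (φ(6),φ(8)) = (2,6) ∈ E(G2) ✓
  (6,10) → (φ(6),φ(10)) = (2,8) ∈ E(G2) ✓
  (7,9) → (φ(7),φ(9)) = (1,9) ∈ E(G2) ✓
  (7,10) → (φ(7),φ(10)) = (1,8) ∈ E(G2) ✓
  (8,9) → (φ(8),φ(9)) = (6,9) ∈ E(G2) ✓
  (8,10) → (φ(8),φ(10)) = (6,8) ∈ E(G2) ✓
  (9,10) → (φ(9),φ(10)) = (8,9) ∈ E(G2) ✓
All 36 edges of G1 map to edges of G2, and |E(G1)| = |E(G2)| = 36, so φ is a bijection on edges as well as vertices. Hence G1 ≅ G2.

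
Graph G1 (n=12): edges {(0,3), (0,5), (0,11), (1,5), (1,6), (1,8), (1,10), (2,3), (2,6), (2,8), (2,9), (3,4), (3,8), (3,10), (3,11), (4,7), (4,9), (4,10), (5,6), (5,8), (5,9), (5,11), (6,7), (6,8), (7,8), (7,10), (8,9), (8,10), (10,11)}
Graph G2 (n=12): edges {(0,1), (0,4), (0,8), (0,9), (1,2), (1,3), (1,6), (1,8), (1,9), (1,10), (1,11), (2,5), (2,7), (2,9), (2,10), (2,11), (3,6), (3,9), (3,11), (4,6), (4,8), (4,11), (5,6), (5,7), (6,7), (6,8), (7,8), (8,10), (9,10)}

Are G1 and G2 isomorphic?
Yes, isomorphic

The graphs are isomorphic.
One valid mapping φ: V(G1) → V(G2): 0→5, 1→10, 2→3, 3→6, 4→4, 5→2, 6→9, 7→0, 8→1, 9→11, 10→8, 11→7

Verify φ preserves adjacency — for each edge of G1, its image is an edge of G2:
  (0,3) → (φ(0),φ(3)) = (5,6) ∈ E(G2) ✓
  (0,5) → (φ(0),φ(5)) = (2,5) ∈ E(G2) ✓
  (0,11) → (φ(0),φ(11)) = (5,7) ∈ E(G2) ✓
  (1,5) → (φ(1),φ(5)) = (2,10) ∈ E(G2) ✓
  (1,6) → (φ(1),φ(6)) = (9,10) ∈ E(G2) ✓
  (1,8) → (φ(1),φ(8)) = (1,10) ∈ E(G2) ✓
  (1,10) → (φ(1),φ(10)) = (8,10) ∈ E(G2) ✓
  (2,3) → (φ(2),φ(3)) = (3,6) ∈ E(G2) ✓
  (2,6) → (φ(2),φ(6)) = (3,9) ∈ E(G2) ✓
  (2,8) → (φ(2),φ(8)) = (1,3) ∈ E(G2) ✓
  (2,9) → (φ(2),φ(9)) = (3,11) ∈ E(G2) ✓
  (3,4) → (φ(3),φ(4)) = (4,6) ∈ E(G2) ✓
  (3,8) → (φ(3),φ(8)) = (1,6) ∈ E(G2) ✓
  (3,10) → (φ(3),φ(10)) = (6,8) ∈ E(G2) ✓
  (3,11) → (φ(3),φ(11)) = (6,7) ∈ E(G2) ✓
  (4,7) → (φ(4),φ(7)) = (0,4) ∈ E(G2) ✓
  (4,9) → (φ(4),φ(9)) = (4,11) ∈ E(G2) ✓
  (4,10) → (φ(4),φ(10)) = (4,8) ∈ E(G2) ✓
  (5,6) → (φ(5),φ(6)) = (2,9) ∈ E(G2) ✓
  (5,8) → (φ(5),φ(8)) = (1,2) ∈ E(G2) ✓
  (5,9) → (φ(5),φ(9)) = (2,11) ∈ E(G2) ✓
  (5,11) → (φ(5),φ(11)) = (2,7) ∈ E(G2) ✓
  (6,7) → (φ(6),φ(7)) = (0,9) ∈ E(G2) ✓
  (6,8) → (φ(6),φ(8)) = (1,9) ∈ E(G2) ✓
  (7,8) → (φ(7),φ(8)) = (0,1) ∈ E(G2) ✓
  (7,10) → (φ(7),φ(10)) = (0,8) ∈ E(G2) ✓
  (8,9) → (φ(8),φ(9)) = (1,11) ∈ E(G2) ✓
  (8,10) → (φ(8),φ(10)) = (1,8) ∈ E(G2) ✓
  (10,11) → (φ(10),φ(11)) = (7,8) ∈ E(G2) ✓
All 29 edges of G1 map to edges of G2, and |E(G1)| = |E(G2)| = 29, so φ is a bijection on edges as well as vertices. Hence G1 ≅ G2.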